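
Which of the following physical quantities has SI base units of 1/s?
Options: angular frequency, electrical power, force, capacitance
Checking the SI base units of each option:
  angular frequency (ω = 2πf): 1/s  ✓ matches
  electrical power (P = IV): kg·m²/s³  ✗
  force (F = ma): kg·m/s²  ✗
  capacitance (C = Q/V): s⁴·A²/(kg·m²)  ✗

Only angular frequency has units 1/s.

Answer: angular frequency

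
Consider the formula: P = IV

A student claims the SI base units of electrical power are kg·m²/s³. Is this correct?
Units of each symbol in P = IV:
  I (current): A
  V (voltage, in volts): kg·m²/(s³·A)

Multiplying the contributions: [A] · [kg·m²/(s³·A)]
Adding exponents of each base unit: kg: 1, m: 2, s: -3
SI base units of electrical power: kg·m²/s³

The claimed units kg·m²/s³ match the derived units, so the claim is correct.

Answer: Yes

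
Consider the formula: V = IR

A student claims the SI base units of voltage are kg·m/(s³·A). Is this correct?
Units of each symbol in V = IR:
  I (current): A
  R (resistance, in ohms): kg·m²/(s³·A²)

Multiplying the contributions: [A] · [kg·m²/(s³·A²)]
Adding exponents of each base unit: kg: 1, m: 2, s: -3, A: -1
SI base units of voltage: kg·m²/(s³·A)

The claimed units kg·m/(s³·A) (exponents kg: 1, m: 1, s: -3, A: -1) do not match the derived units kg·m²/(s³·A) (exponents kg: 1, m: 2, s: -3, A: -1), so the claim is incorrect.

Answer: No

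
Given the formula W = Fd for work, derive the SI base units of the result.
Units of each symbol in W = Fd:
  F (force): kg·m/s²
  d (displacement): m

Multiplying the contributions: [kg·m/s²] · [m]
Adding exponents of each base unit: kg: 1, m: 2, s: -2
SI base units of work: kg·m²/s²

Answer: kg·m²/s²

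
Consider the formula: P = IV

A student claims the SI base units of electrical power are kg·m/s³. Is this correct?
Units of each symbol in P = IV:
  I (current): A
  V (voltage, in volts): kg·m²/(s³·A)

Multiplying the contributions: [A] · [kg·m²/(s³·A)]
Adding exponents of each base unit: kg: 1, m: 2, s: -3
SI base units of electrical power: kg·m²/s³

The claimed units kg·m/s³ (exponents kg: 1, m: 1, s: -3) do not match the derived units kg·m²/s³ (exponents kg: 1, m: 2, s: -3), so the claim is incorrect.

Answer: No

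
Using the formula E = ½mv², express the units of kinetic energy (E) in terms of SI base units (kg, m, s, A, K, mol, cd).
Units of each symbol in E = ½mv²:
  m (mass): kg
  v (speed): m/s  → to the power 2, contributes m²/s²
  The factor ½ is dimensionless.

Multiplying the contributions: [kg] · [m²/s²]
Adding exponents of each base unit: kg: 1, m: 2, s: -2
SI base units of kinetic energy: kg·m²/s²

Answer: kg·m²/s²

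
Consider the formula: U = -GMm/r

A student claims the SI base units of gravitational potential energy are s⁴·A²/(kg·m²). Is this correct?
Units of each symbol in U = -GMm/r:
  G (gravitational constant): m³/(kg·s²)
  M (mass): kg
  m (mass): kg
  r (distance): m  → in the denominator, contributes 1/m
  The minus sign does not affect the units.

Multiplying the contributions: [m³/(kg·s²)] · [kg] · [kg] · [1/m]
Adding exponents of each base unit: kg: 1, m: 2, s: -2
SI base units of gravitational potential energy: kg·m²/s²

The claimed units s⁴·A²/(kg·m²) (exponents kg: -1, m: -2, s: 4, A: 2) do not match the derived units kg·m²/s² (exponents kg: 1, m: 2, s: -2), so the claim is incorrect.

Answer: No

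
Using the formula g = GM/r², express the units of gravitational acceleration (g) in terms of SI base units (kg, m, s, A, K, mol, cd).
Units of each symbol in g = GM/r²:
  G (gravitational constant): m³/(kg·s²)
  M (mass): kg
  r (distance): m  → to the power 2 in the denominator, contributes 1/m²

Multiplying the contributions: [m³/(kg·s²)] · [kg] · [1/m²]
Adding exponents of each base unit: m: 1, s: -2
SI base units of gravitational acceleration: m/s²

Answer: m/s²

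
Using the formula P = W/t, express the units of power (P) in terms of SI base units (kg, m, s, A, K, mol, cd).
Units of each symbol in P = W/t:
  W (work): kg·m²/s²
  t (time): s  → in the denominator, contributes 1/s

Multiplying the contributions: [kg·m²/s²] · [1/s]
Adding exponents of each base unit: kg: 1, m: 2, s: -3
SI base units of power: kg·m²/s³

Answer: kg·m²/s³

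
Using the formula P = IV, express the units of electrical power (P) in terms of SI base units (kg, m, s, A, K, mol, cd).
Units of each symbol in P = IV:
  I (current): A
  V (voltage, in volts): kg·m²/(s³·A)

Multiplying the contributions: [A] · [kg·m²/(s³·A)]
Adding exponents of each base unit: kg: 1, m: 2, s: -3
SI base units of electrical power: kg·m²/s³

Answer: kg·m²/s³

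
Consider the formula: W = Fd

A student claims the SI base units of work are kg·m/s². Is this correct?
Units of each symbol in W = Fd:
  F (force): kg·m/s²
  d (displacement): m

Multiplying the contributions: [kg·m/s²] · [m]
Adding exponents of each base unit: kg: 1, m: 2, s: -2
SI base units of work: kg·m²/s²

The claimed units kg·m/s² (exponents kg: 1, m: 1, s: -2) do not match the derived units kg·m²/s² (exponents kg: 1, m: 2, s: -2), so the claim is incorrect.

Answer: No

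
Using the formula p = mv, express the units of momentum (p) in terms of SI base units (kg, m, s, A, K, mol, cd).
Units of each symbol in p = mv:
  m (mass): kg
  v (velocity): m/s

Multiplying the contributions: [kg] · [m/s]
Adding exponents of each base unit: kg: 1, m: 1, s: -1
SI base units of momentum: kg·m/s

Answer: kg·m/s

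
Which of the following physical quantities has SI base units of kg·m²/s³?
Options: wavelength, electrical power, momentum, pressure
Checking the SI base units of each option:
  wavelength (λ = v/f): m  ✗
  electrical power (P = IV): kg·m²/s³  ✓ matches
  momentum (p = mv): kg·m/s  ✗
  pressure (P = F/A): kg/(m·s²)  ✗

Only electrical power has units kg·m²/s³.

Answer: electrical power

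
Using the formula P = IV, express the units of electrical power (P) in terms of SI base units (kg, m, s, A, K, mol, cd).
Units of each symbol in P = IV:
  I (current): A
  V (voltage, in volts): kg·m²/(s³·A)

Multiplying the contributions: [A] · [kg·m²/(s³·A)]
Adding exponents of each base unit: kg: 1, m: 2, s: -3
SI base units of electrical power: kg·m²/s³

Answer: kg·m²/s³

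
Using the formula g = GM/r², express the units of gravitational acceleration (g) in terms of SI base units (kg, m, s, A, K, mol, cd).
Units of each symbol in g = GM/r²:
  G (gravitational constant): m³/(kg·s²)
  M (mass): kg
  r (distance): m  → to the power 2 in the denominator, contributes 1/m²

Multiplying the contributions: [m³/(kg·s²)] · [kg] · [1/m²]
Adding exponents of each base unit: m: 1, s: -2
SI base units of gravitational acceleration: m/s²

Answer: m/s²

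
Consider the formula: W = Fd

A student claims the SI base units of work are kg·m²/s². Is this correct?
Units of each symbol in W = Fd:
  F (force): kg·m/s²
  d (displacement): m

Multiplying the contributions: [kg·m/s²] · [m]
Adding exponents of each base unit: kg: 1, m: 2, s: -2
SI base units of work: kg·m²/s²

The claimed units kg·m²/s² match the derived units, so the claim is correct.

Answer: Yes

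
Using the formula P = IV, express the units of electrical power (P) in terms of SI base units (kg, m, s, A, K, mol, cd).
Units of each symbol in P = IV:
  I (current): A
  V (voltage, in volts): kg·m²/(s³·A)

Multiplying the contributions: [A] · [kg·m²/(s³·A)]
Adding exponents of each base unit: kg: 1, m: 2, s: -3
SI base units of electrical power: kg·m²/s³

Answer: kg·m²/s³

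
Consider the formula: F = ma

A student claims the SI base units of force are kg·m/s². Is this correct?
Units of each symbol in F = ma:
  m (mass): kg
  a (acceleration): m/s²

Multiplying the contributions: [kg] · [m/s²]
Adding exponents of each base unit: kg: 1, m: 1, s: -2
SI base units of force: kg·m/s²

The claimed units kg·m/s² match the derived units, so the claim is correct.

Answer: Yes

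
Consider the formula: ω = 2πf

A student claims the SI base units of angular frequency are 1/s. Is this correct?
Units of each symbol in ω = 2πf:
  f (frequency): 1/s
  The factor 2π is dimensionless.

Multiplying the contributions: [1/s]
Adding exponents of each base unit: s: -1
SI base units of angular frequency: 1/s

The claimed units 1/s match the derived units, so the claim is correct.

Answer: Yes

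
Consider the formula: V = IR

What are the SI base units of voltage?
Units of each symbol in V = IR:
  I (current): A
  R (resistance, in ohms): kg·m²/(s³·A²)

Multiplying the contributions: [A] · [kg·m²/(s³·A²)]
Adding exponents of each base unit: kg: 1, m: 2, s: -3, A: -1
SI base units of voltage: kg·m²/(s³·A)

Answer: kg·m²/(s³·A)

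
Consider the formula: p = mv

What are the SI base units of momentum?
Units of each symbol in p = mv:
  m (mass): kg
  v (velocity): m/s

Multiplying the contributions: [kg] · [m/s]
Adding exponents of each base unit: kg: 1, m: 1, s: -1
SI base units of momentum: kg·m/s

Answer: kg·m/s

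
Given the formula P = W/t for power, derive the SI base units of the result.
Units of each symbol in P = W/t:
  W (work): kg·m²/s²
  t (time): s  → in the denominator, contributes 1/s

Multiplying the contributions: [kg·m²/s²] · [1/s]
Adding exponents of each base unit: kg: 1, m: 2, s: -3
SI base units of power: kg·m²/s³

Answer: kg·m²/s³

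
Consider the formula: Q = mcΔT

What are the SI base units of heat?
Units of each symbol in Q = mcΔT:
  m (mass): kg
  c (specific heat capacity, in J/(kg·K)): m²/(s²·K)
  ΔT (temperature change): K

Multiplying the contributions: [kg] · [m²/(s²·K)] · [K]
Adding exponents of each base unit: kg: 1, m: 2, s: -2
SI base units of heat: kg·m²/s²

Answer: kg·m²/s²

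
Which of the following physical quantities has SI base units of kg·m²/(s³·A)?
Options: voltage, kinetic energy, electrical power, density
Checking the SI base units of each option:
  voltage (V = IR): kg·m²/(s³·A)  ✓ matches
  kinetic energy (E = ½mv²): kg·m²/s²  ✗
  electrical power (P = IV): kg·m²/s³  ✗
  density (ρ = m/V): kg/m³  ✗

Only voltage has units kg·m²/(s³·A).

Answer: voltage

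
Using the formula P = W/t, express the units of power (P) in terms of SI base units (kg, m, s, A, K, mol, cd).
Units of each symbol in P = W/t:
  W (work): kg·m²/s²
  t (time): s  → in the denominator, contributes 1/s

Multiplying the contributions: [kg·m²/s²] · [1/s]
Adding exponents of each base unit: kg: 1, m: 2, s: -3
SI base units of power: kg·m²/s³

Answer: kg·m²/s³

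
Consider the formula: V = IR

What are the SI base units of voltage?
Units of each symbol in V = IR:
  I (current): A
  R (resistance, in ohms): kg·m²/(s³·A²)

Multiplying the contributions: [A] · [kg·m²/(s³·A²)]
Adding exponents of each base unit: kg: 1, m: 2, s: -3, A: -1
SI base units of voltage: kg·m²/(s³·A)

Answer: kg·m²/(s³·A)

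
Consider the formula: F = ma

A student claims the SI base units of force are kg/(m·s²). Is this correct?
Units of each symbol in F = ma:
  m (mass): kg
  a (acceleration): m/s²

Multiplying the contributions: [kg] · [m/s²]
Adding exponents of each base unit: kg: 1, m: 1, s: -2
SI base units of force: kg·m/s²

The claimed units kg/(m·s²) (exponents kg: 1, m: -1, s: -2) do not match the derived units kg·m/s² (exponents kg: 1, m: 1, s: -2), so the claim is incorrect.

Answer: No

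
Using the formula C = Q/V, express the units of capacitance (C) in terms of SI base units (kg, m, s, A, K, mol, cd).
Units of each symbol in C = Q/V:
  Q (charge, in coulombs): s·A
  V (voltage, in volts): kg·m²/(s³·A)  → in the denominator, contributes s³·A/(kg·m²)

Multiplying the contributions: [s·A] · [s³·A/(kg·m²)]
Adding exponents of each base unit: kg: -1, m: -2, s: 4, A: 2
SI base units of capacitance: s⁴·A²/(kg·m²)

Answer: s⁴·A²/(kg·m²)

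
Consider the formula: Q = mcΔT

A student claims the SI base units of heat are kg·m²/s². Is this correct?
Units of each symbol in Q = mcΔT:
  m (mass): kg
  c (specific heat capacity, in J/(kg·K)): m²/(s²·K)
  ΔT (temperature change): K

Multiplying the contributions: [kg] · [m²/(s²·K)] · [K]
Adding exponents of each base unit: kg: 1, m: 2, s: -2
SI base units of heat: kg·m²/s²

The claimed units kg·m²/s² match the derived units, so the claim is correct.

Answer: Yes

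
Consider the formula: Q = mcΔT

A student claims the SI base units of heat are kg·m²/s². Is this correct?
Units of each symbol in Q = mcΔT:
  m (mass): kg
  c (specific heat capacity, in J/(kg·K)): m²/(s²·K)
  ΔT (temperature change): K

Multiplying the contributions: [kg] · [m²/(s²·K)] · [K]
Adding exponents of each base unit: kg: 1, m: 2, s: -2
SI base units of heat: kg·m²/s²

The claimed units kg·m²/s² match the derived units, so the claim is correct.

Answer: Yes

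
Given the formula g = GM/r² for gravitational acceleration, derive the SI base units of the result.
Units of each symbol in g = GM/r²:
  G (gravitational constant): m³/(kg·s²)
  M (mass): kg
  r (distance): m  → to the power 2 in the denominator, contributes 1/m²

Multiplying the contributions: [m³/(kg·s²)] · [kg] · [1/m²]
Adding exponents of each base unit: m: 1, s: -2
SI base units of gravitational acceleration: m/s²

Answer: m/s²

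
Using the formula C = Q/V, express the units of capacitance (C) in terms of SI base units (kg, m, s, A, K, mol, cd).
Units of each symbol in C = Q/V:
  Q (charge, in coulombs): s·A
  V (voltage, in volts): kg·m²/(s³·A)  → in the denominator, contributes s³·A/(kg·m²)

Multiplying the contributions: [s·A] · [s³·A/(kg·m²)]
Adding exponents of each base unit: kg: -1, m: -2, s: 4, A: 2
SI base units of capacitance: s⁴·A²/(kg·m²)

Answer: s⁴·A²/(kg·m²)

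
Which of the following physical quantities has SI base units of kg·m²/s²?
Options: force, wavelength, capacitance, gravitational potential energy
Checking the SI base units of each option:
  force (F = ma): kg·m/s²  ✗
  wavelength (λ = v/f): m  ✗
  capacitance (C = Q/V): s⁴·A²/(kg·m²)  ✗
  gravitational potential energy (U = -GMm/r): kg·m²/s²  ✓ matches

Only gravitational potential energy has units kg·m²/s².

Answer: gravitational potential energy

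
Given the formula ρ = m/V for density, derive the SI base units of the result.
Units of each symbol in ρ = m/V:
  m (mass): kg
  V (volume): m³  → in the denominator, contributes 1/m³

Multiplying the contributions: [kg] · [1/m³]
Adding exponents of each base unit: kg: 1, m: -3
SI base units of density: kg/m³

Answer: kg/m³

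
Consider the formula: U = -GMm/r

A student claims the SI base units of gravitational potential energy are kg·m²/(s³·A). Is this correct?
Units of each symbol in U = -GMm/r:
  G (gravitational constant): m³/(kg·s²)
  M (mass): kg
  m (mass): kg
  r (distance): m  → in the denominator, contributes 1/m
  The minus sign does not affect the units.

Multiplying the contributions: [m³/(kg·s²)] · [kg] · [kg] · [1/m]
Adding exponents of each base unit: kg: 1, m: 2, s: -2
SI base units of gravitational potential energy: kg·m²/s²

The claimed units kg·m²/(s³·A) (exponents kg: 1, m: 2, s: -3, A: -1) do not match the derived units kg·m²/s² (exponents kg: 1, m: 2, s: -2), so the claim is incorrect.

Answer: No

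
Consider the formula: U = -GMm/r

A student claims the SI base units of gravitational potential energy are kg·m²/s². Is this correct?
Units of each symbol in U = -GMm/r:
  G (gravitational constant): m³/(kg·s²)
  M (mass): kg
  m (mass): kg
  r (distance): m  → in the denominator, contributes 1/m
  The minus sign does not affect the units.

Multiplying the contributions: [m³/(kg·s²)] · [kg] · [kg] · [1/m]
Adding exponents of each base unit: kg: 1, m: 2, s: -2
SI base units of gravitational potential energy: kg·m²/s²

The claimed units kg·m²/s² match the derived units, so the claim is correct.

Answer: Yes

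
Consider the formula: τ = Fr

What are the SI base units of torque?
Units of each symbol in τ = Fr:
  F (force): kg·m/s²
  r (lever arm): m

Multiplying the contributions: [kg·m/s²] · [m]
Adding exponents of each base unit: kg: 1, m: 2, s: -2
SI base units of torque: kg·m²/s²

Answer: kg·m²/s²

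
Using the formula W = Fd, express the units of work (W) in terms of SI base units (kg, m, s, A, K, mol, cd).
Units of each symbol in W = Fd:
  F (force): kg·m/s²
  d (displacement): m

Multiplying the contributions: [kg·m/s²] · [m]
Adding exponents of each base unit: kg: 1, m: 2, s: -2
SI base units of work: kg·m²/s²

Answer: kg·m²/s²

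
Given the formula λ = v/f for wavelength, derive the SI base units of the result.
Units of each symbol in λ = v/f:
  v (wave speed): m/s
  f (frequency): 1/s  → in the denominator, contributes s

Multiplying the contributions: [m/s] · [s]
Adding exponents of each base unit: m: 1
SI base units of wavelength: m

Answer: m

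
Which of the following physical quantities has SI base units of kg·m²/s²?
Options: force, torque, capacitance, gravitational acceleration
Checking the SI base units of each option:
  force (F = ma): kg·m/s²  ✗
  torque (τ = Fr): kg·m²/s²  ✓ matches
  capacitance (C = Q/V): s⁴·A²/(kg·m²)  ✗
  gravitational acceleration (g = GM/r²): m/s²  ✗

Only torque has units kg·m²/s².

Answer: torque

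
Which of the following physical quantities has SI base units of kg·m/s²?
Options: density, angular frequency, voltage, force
Checking the SI base units of each option:
  density (ρ = m/V): kg/m³  ✗
  angular frequency (ω = 2πf): 1/s  ✗
  voltage (V = IR): kg·m²/(s³·A)  ✗
  force (F = ma): kg·m/s²  ✓ matches

Only force has units kg·m/s².

Answer: force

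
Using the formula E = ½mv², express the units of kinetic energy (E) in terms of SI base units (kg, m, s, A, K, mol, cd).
Units of each symbol in E = ½mv²:
  m (mass): kg
  v (speed): m/s  → to the power 2, contributes m²/s²
  The factor ½ is dimensionless.

Multiplying the contributions: [kg] · [m²/s²]
Adding exponents of each base unit: kg: 1, m: 2, s: -2
SI base units of kinetic energy: kg·m²/s²

Answer: kg·m²/s²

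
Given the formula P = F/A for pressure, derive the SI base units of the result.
Units of each symbol in P = F/A:
  F (force): kg·m/s²
  A (area): m²  → in the denominator, contributes 1/m²

Multiplying the contributions: [kg·m/s²] · [1/m²]
Adding exponents of each base unit: kg: 1, m: -1, s: -2
SI base units of pressure: kg/(m·s²)

Answer: kg/(m·s²)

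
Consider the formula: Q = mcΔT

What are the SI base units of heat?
Units of each symbol in Q = mcΔT:
  m (mass): kg
  c (specific heat capacity, in J/(kg·K)): m²/(s²·K)
  ΔT (temperature change): K

Multiplying the contributions: [kg] · [m²/(s²·K)] · [K]
Adding exponents of each base unit: kg: 1, m: 2, s: -2
SI base units of heat: kg·m²/s²

Answer: kg·m²/s²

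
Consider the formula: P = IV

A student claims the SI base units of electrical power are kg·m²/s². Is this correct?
Units of each symbol in P = IV:
  I (current): A
  V (voltage, in volts): kg·m²/(s³·A)

Multiplying the contributions: [A] · [kg·m²/(s³·A)]
Adding exponents of each base unit: kg: 1, m: 2, s: -3
SI base units of electrical power: kg·m²/s³

The claimed units kg·m²/s² (exponents kg: 1, m: 2, s: -2) do not match the derived units kg·m²/s³ (exponents kg: 1, m: 2, s: -3), so the claim is incorrect.

Answer: No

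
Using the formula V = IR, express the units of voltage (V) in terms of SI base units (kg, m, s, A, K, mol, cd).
Units of each symbol in V = IR:
  I (current): A
  R (resistance, in ohms): kg·m²/(s³·A²)

Multiplying the contributions: [A] · [kg·m²/(s³·A²)]
Adding exponents of each base unit: kg: 1, m: 2, s: -3, A: -1
SI base units of voltage: kg·m²/(s³·A)

Answer: kg·m²/(s³·A)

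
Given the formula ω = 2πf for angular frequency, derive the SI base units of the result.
Units of each symbol in ω = 2πf:
  f (frequency): 1/s
  The factor 2π is dimensionless.

Multiplying the contributions: [1/s]
Adding exponents of each base unit: s: -1
SI base units of angular frequency: 1/s

Answer: 1/s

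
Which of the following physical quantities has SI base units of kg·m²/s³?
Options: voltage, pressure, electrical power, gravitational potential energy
Checking the SI base units of each option:
  voltage (V = IR): kg·m²/(s³·A)  ✗
  pressure (P = F/A): kg/(m·s²)  ✗
  electrical power (P = IV): kg·m²/s³  ✓ matches
  gravitational potential energy (U = -GMm/r): kg·m²/s²  ✗

Only electrical power has units kg·m²/s³.

Answer: electrical power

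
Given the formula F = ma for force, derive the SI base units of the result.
Units of each symbol in F = ma:
  m (mass): kg
  a (acceleration): m/s²

Multiplying the contributions: [kg] · [m/s²]
Adding exponents of each base unit: kg: 1, m: 1, s: -2
SI base units of force: kg·m/s²

Answer: kg·m/s²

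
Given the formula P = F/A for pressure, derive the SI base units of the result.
Units of each symbol in P = F/A:
  F (force): kg·m/s²
  A (area): m²  → in the denominator, contributes 1/m²

Multiplying the contributions: [kg·m/s²] · [1/m²]
Adding exponents of each base unit: kg: 1, m: -1, s: -2
SI base units of pressure: kg/(m·s²)

Answer: kg/(m·s²)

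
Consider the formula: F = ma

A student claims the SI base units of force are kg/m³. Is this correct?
Units of each symbol in F = ma:
  m (mass): kg
  a (acceleration): m/s²

Multiplying the contributions: [kg] · [m/s²]
Adding exponents of each base unit: kg: 1, m: 1, s: -2
SI base units of force: kg·m/s²

The claimed units kg/m³ (exponents kg: 1, m: -3) do not match the derived units kg·m/s² (exponents kg: 1, m: 1, s: -2), so the claim is incorrect.

Answer: No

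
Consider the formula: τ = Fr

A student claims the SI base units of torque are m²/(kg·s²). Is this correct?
Units of each symbol in τ = Fr:
  F (force): kg·m/s²
  r (lever arm): m

Multiplying the contributions: [kg·m/s²] · [m]
Adding exponents of each base unit: kg: 1, m: 2, s: -2
SI base units of torque: kg·m²/s²

The claimed units m²/(kg·s²) (exponents kg: -1, m: 2, s: -2) do not match the derived units kg·m²/s² (exponents kg: 1, m: 2, s: -2), so the claim is incorrect.

Answer: No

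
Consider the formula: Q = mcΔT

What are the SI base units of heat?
Units of each symbol in Q = mcΔT:
  m (mass): kg
  c (specific heat capacity, in J/(kg·K)): m²/(s²·K)
  ΔT (temperature change): K

Multiplying the contributions: [kg] · [m²/(s²·K)] · [K]
Adding exponents of each base unit: kg: 1, m: 2, s: -2
SI base units of heat: kg·m²/s²

Answer: kg·m²/s²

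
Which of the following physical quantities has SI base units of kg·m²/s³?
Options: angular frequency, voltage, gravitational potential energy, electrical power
Checking the SI base units of each option:
  angular frequency (ω = 2πf): 1/s  ✗
  voltage (V = IR): kg·m²/(s³·A)  ✗
  gravitational potential energy (U = -GMm/r): kg·m²/s²  ✗
  electrical power (P = IV): kg·m²/s³  ✓ matches

Only electrical power has units kg·m²/s³.

Answer: electrical power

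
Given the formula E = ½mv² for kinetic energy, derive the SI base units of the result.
Units of each symbol in E = ½mv²:
  m (mass): kg
  v (speed): m/s  → to the power 2, contributes m²/s²
  The factor ½ is dimensionless.

Multiplying the contributions: [kg] · [m²/s²]
Adding exponents of each base unit: kg: 1, m: 2, s: -2
SI base units of kinetic energy: kg·m²/s²

Answer: kg·m²/s²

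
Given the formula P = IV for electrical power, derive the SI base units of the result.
Units of each symbol in P = IV:
  I (current): A
  V (voltage, in volts): kg·m²/(s³·A)

Multiplying the contributions: [A] · [kg·m²/(s³·A)]
Adding exponents of each base unit: kg: 1, m: 2, s: -3
SI base units of electrical power: kg·m²/s³

Answer: kg·m²/s³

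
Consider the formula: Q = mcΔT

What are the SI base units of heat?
Units of each symbol in Q = mcΔT:
  m (mass): kg
  c (specific heat capacity, in J/(kg·K)): m²/(s²·K)
  ΔT (temperature change): K

Multiplying the contributions: [kg] · [m²/(s²·K)] · [K]
Adding exponents of each base unit: kg: 1, m: 2, s: -2
SI base units of heat: kg·m²/s²

Answer: kg·m²/s²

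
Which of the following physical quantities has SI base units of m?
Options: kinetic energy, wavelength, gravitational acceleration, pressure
Checking the SI base units of each option:
  kinetic energy (E = ½mv²): kg·m²/s²  ✗
  wavelength (λ = v/f): m  ✓ matches
  gravitational acceleration (g = GM/r²): m/s²  ✗
  pressure (P = F/A): kg/(m·s²)  ✗

Only wavelength has units m.

Answer: wavelength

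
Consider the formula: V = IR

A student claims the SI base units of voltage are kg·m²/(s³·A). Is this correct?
Units of each symbol in V = IR:
  I (current): A
  R (resistance, in ohms): kg·m²/(s³·A²)

Multiplying the contributions: [A] · [kg·m²/(s³·A²)]
Adding exponents of each base unit: kg: 1, m: 2, s: -3, A: -1
SI base units of voltage: kg·m²/(s³·A)

The claimed units kg·m²/(s³·A) match the derived units, so the claim is correct.

Answer: Yes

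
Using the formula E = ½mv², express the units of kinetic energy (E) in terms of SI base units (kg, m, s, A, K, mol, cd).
Units of each symbol in E = ½mv²:
  m (mass): kg
  v (speed): m/s  → to the power 2, contributes m²/s²
  The factor ½ is dimensionless.

Multiplying the contributions: [kg] · [m²/s²]
Adding exponents of each base unit: kg: 1, m: 2, s: -2
SI base units of kinetic energy: kg·m²/s²

Answer: kg·m²/s²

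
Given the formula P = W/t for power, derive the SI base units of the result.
Units of each symbol in P = W/t:
  W (work): kg·m²/s²
  t (time): s  → in the denominator, contributes 1/s

Multiplying the contributions: [kg·m²/s²] · [1/s]
Adding exponents of each base unit: kg: 1, m: 2, s: -3
SI base units of power: kg·m²/s³

Answer: kg·m²/s³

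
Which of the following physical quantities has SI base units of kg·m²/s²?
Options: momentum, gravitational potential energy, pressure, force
Checking the SI base units of each option:
  momentum (p = mv): kg·m/s  ✗
  gravitational potential energy (U = -GMm/r): kg·m²/s²  ✓ matches
  pressure (P = F/A): kg/(m·s²)  ✗
  force (F = ma): kg·m/s²  ✗

Only gravitational potential energy has units kg·m²/s².

Answer: gravitational potential energy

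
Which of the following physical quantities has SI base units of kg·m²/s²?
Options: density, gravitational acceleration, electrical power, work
Checking the SI base units of each option:
  density (ρ = m/V): kg/m³  ✗
  gravitational acceleration (g = GM/r²): m/s²  ✗
  electrical power (P = IV): kg·m²/s³  ✗
  work (W = Fd): kg·m²/s²  ✓ matches

Only work has units kg·m²/s².

Answer: work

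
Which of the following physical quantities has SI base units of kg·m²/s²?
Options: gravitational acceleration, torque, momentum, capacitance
Checking the SI base units of each option:
  gravitational acceleration (g = GM/r²): m/s²  ✗
  torque (τ = Fr): kg·m²/s²  ✓ matches
  momentum (p = mv): kg·m/s  ✗
  capacitance (C = Q/V): s⁴·A²/(kg·m²)  ✗

Only torque has units kg·m²/s².

Answer: torque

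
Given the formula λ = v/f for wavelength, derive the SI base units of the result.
Units of each symbol in λ = v/f:
  v (wave speed): m/s
  f (frequency): 1/s  → in the denominator, contributes s

Multiplying the contributions: [m/s] · [s]
Adding exponents of each base unit: m: 1
SI base units of wavelength: m

Answer: m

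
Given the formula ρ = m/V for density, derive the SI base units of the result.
Units of each symbol in ρ = m/V:
  m (mass): kg
  V (volume): m³  → in the denominator, contributes 1/m³

Multiplying the contributions: [kg] · [1/m³]
Adding exponents of each base unit: kg: 1, m: -3
SI base units of density: kg/m³

Answer: kg/m³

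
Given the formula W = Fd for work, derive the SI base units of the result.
Units of each symbol in W = Fd:
  F (force): kg·m/s²
  d (displacement): m

Multiplying the contributions: [kg·m/s²] · [m]
Adding exponents of each base unit: kg: 1, m: 2, s: -2
SI base units of work: kg·m²/s²

Answer: kg·m²/s²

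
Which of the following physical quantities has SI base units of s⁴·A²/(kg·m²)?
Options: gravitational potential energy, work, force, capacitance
Checking the SI base units of each option:
  gravitational potential energy (U = -GMm/r): kg·m²/s²  ✗
  work (W = Fd): kg·m²/s²  ✗
  force (F = ma): kg·m/s²  ✗
  capacitance (C = Q/V): s⁴·A²/(kg·m²)  ✓ matches

Only capacitance has units s⁴·A²/(kg·m²).

Answer: capacitance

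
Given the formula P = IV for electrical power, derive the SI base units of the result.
Units of each symbol in P = IV:
  I (current): A
  V (voltage, in volts): kg·m²/(s³·A)

Multiplying the contributions: [A] · [kg·m²/(s³·A)]
Adding exponents of each base unit: kg: 1, m: 2, s: -3
SI base units of electrical power: kg·m²/s³

Answer: kg·m²/s³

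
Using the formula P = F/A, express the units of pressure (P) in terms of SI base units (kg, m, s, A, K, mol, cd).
Units of each symbol in P = F/A:
  F (force): kg·m/s²
  A (area): m²  → in the denominator, contributes 1/m²

Multiplying the contributions: [kg·m/s²] · [1/m²]
Adding exponents of each base unit: kg: 1, m: -1, s: -2
SI base units of pressure: kg/(m·s²)

Answer: kg/(m·s²)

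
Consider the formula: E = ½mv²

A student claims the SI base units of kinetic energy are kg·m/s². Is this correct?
Units of each symbol in E = ½mv²:
  m (mass): kg
  v (speed): m/s  → to the power 2, contributes m²/s²
  The factor ½ is dimensionless.

Multiplying the contributions: [kg] · [m²/s²]
Adding exponents of each base unit: kg: 1, m: 2, s: -2
SI base units of kinetic energy: kg·m²/s²

The claimed units kg·m/s² (exponents kg: 1, m: 1, s: -2) do not match the derived units kg·m²/s² (exponents kg: 1, m: 2, s: -2), so the claim is incorrect.

Answer: No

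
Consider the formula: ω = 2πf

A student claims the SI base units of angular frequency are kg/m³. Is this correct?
Units of each symbol in ω = 2πf:
  f (frequency): 1/s
  The factor 2π is dimensionless.

Multiplying the contributions: [1/s]
Adding exponents of each base unit: s: -1
SI base units of angular frequency: 1/s

The claimed units kg/m³ (exponents kg: 1, m: -3) do not match the derived units 1/s (exponents s: -1), so the claim is incorrect.

Answer: No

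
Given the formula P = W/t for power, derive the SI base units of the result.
Units of each symbol in P = W/t:
  W (work): kg·m²/s²
  t (time): s  → in the denominator, contributes 1/s

Multiplying the contributions: [kg·m²/s²] · [1/s]
Adding exponents of each base unit: kg: 1, m: 2, s: -3
SI base units of power: kg·m²/s³

Answer: kg·m²/s³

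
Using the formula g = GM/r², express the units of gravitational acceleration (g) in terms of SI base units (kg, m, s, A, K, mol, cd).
Units of each symbol in g = GM/r²:
  G (gravitational constant): m³/(kg·s²)
  M (mass): kg
  r (distance): m  → to the power 2 in the denominator, contributes 1/m²

Multiplying the contributions: [m³/(kg·s²)] · [kg] · [1/m²]
Adding exponents of each base unit: m: 1, s: -2
SI base units of gravitational acceleration: m/s²

Answer: m/s²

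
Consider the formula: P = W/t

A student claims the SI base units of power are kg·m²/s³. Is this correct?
Units of each symbol in P = W/t:
  W (work): kg·m²/s²
  t (time): s  → in the denominator, contributes 1/s

Multiplying the contributions: [kg·m²/s²] · [1/s]
Adding exponents of each base unit: kg: 1, m: 2, s: -3
SI base units of power: kg·m²/s³

The claimed units kg·m²/s³ match the derived units, so the claim is correct.

Answer: Yes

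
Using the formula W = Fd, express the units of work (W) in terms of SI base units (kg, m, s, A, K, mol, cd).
Units of each symbol in W = Fd:
  F (force): kg·m/s²
  d (displacement): m

Multiplying the contributions: [kg·m/s²] · [m]
Adding exponents of each base unit: kg: 1, m: 2, s: -2
SI base units of work: kg·m²/s²

Answer: kg·m²/s²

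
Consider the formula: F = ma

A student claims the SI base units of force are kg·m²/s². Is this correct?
Units of each symbol in F = ma:
  m (mass): kg
  a (acceleration): m/s²

Multiplying the contributions: [kg] · [m/s²]
Adding exponents of each base unit: kg: 1, m: 1, s: -2
SI base units of force: kg·m/s²

The claimed units kg·m²/s² (exponents kg: 1, m: 2, s: -2) do not match the derived units kg·m/s² (exponents kg: 1, m: 1, s: -2), so the claim is incorrect.

Answer: No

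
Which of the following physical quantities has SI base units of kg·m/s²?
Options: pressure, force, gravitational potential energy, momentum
Checking the SI base units of each option:
  pressure (P = F/A): kg/(m·s²)  ✗
  force (F = ma): kg·m/s²  ✓ matches
  gravitational potential energy (U = -GMm/r): kg·m²/s²  ✗
  momentum (p = mv): kg·m/s  ✗

Only force has units kg·m/s².

Answer: force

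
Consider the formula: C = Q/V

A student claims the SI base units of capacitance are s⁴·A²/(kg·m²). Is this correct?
Units of each symbol in C = Q/V:
  Q (charge, in coulombs): s·A
  V (voltage, in volts): kg·m²/(s³·A)  → in the denominator, contributes s³·A/(kg·m²)

Multiplying the contributions: [s·A] · [s³·A/(kg·m²)]
Adding exponents of each base unit: kg: -1, m: -2, s: 4, A: 2
SI base units of capacitance: s⁴·A²/(kg·m²)

The claimed units s⁴·A²/(kg·m²) match the derived units, so the claim is correct.

Answer: Yes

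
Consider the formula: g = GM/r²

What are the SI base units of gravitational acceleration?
Units of each symbol in g = GM/r²:
  G (gravitational constant): m³/(kg·s²)
  M (mass): kg
  r (distance): m  → to the power 2 in the denominator, contributes 1/m²

Multiplying the contributions: [m³/(kg·s²)] · [kg] · [1/m²]
Adding exponents of each base unit: m: 1, s: -2
SI base units of gravitational acceleration: m/s²

Answer: m/s²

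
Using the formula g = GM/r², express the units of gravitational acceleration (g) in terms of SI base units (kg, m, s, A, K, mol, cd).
Units of each symbol in g = GM/r²:
  G (gravitational constant): m³/(kg·s²)
  M (mass): kg
  r (distance): m  → to the power 2 in the denominator, contributes 1/m²

Multiplying the contributions: [m³/(kg·s²)] · [kg] · [1/m²]
Adding exponents of each base unit: m: 1, s: -2
SI base units of gravitational acceleration: m/s²

Answer: m/s²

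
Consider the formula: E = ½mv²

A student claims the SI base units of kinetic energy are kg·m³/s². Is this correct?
Units of each symbol in E = ½mv²:
  m (mass): kg
  v (speed): m/s  → to the power 2, contributes m²/s²
  The factor ½ is dimensionless.

Multiplying the contributions: [kg] · [m²/s²]
Adding exponents of each base unit: kg: 1, m: 2, s: -2
SI base units of kinetic energy: kg·m²/s²

The claimed units kg·m³/s² (exponents kg: 1, m: 3, s: -2) do not match the derived units kg·m²/s² (exponents kg: 1, m: 2, s: -2), so the claim is incorrect.

Answer: No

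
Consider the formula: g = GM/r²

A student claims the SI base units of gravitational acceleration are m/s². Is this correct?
Units of each symbol in g = GM/r²:
  G (gravitational constant): m³/(kg·s²)
  M (mass): kg
  r (distance): m  → to the power 2 in the denominator, contributes 1/m²

Multiplying the contributions: [m³/(kg·s²)] · [kg] · [1/m²]
Adding exponents of each base unit: m: 1, s: -2
SI base units of gravitational acceleration: m/s²

The claimed units m/s² match the derived units, so the claim is correct.

Answer: Yes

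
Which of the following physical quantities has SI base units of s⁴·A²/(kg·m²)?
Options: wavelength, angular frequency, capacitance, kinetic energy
Checking the SI base units of each option:
  wavelength (λ = v/f): m  ✗
  angular frequency (ω = 2πf): 1/s  ✗
  capacitance (C = Q/V): s⁴·A²/(kg·m²)  ✓ matches
  kinetic energy (E = ½mv²): kg·m²/s²  ✗

Only capacitance has units s⁴·A²/(kg·m²).

Answer: capacitance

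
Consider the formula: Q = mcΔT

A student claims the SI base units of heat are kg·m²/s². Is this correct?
Units of each symbol in Q = mcΔT:
  m (mass): kg
  c (specific heat capacity, in J/(kg·K)): m²/(s²·K)
  ΔT (temperature change): K

Multiplying the contributions: [kg] · [m²/(s²·K)] · [K]
Adding exponents of each base unit: kg: 1, m: 2, s: -2
SI base units of heat: kg·m²/s²

The claimed units kg·m²/s² match the derived units, so the claim is correct.

Answer: Yes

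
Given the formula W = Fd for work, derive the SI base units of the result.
Units of each symbol in W = Fd:
  F (force): kg·m/s²
  d (displacement): m

Multiplying the contributions: [kg·m/s²] · [m]
Adding exponents of each base unit: kg: 1, m: 2, s: -2
SI base units of work: kg·m²/s²

Answer: kg·m²/s²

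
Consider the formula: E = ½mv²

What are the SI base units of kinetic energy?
Units of each symbol in E = ½mv²:
  m (mass): kg
  v (speed): m/s  → to the power 2, contributes m²/s²
  The factor ½ is dimensionless.

Multiplying the contributions: [kg] · [m²/s²]
Adding exponents of each base unit: kg: 1, m: 2, s: -2
SI base units of kinetic energy: kg·m²/s²

Answer: kg·m²/s²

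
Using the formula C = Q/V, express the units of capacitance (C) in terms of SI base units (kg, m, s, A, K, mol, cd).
Units of each symbol in C = Q/V:
  Q (charge, in coulombs): s·A
  V (voltage, in volts): kg·m²/(s³·A)  → in the denominator, contributes s³·A/(kg·m²)

Multiplying the contributions: [s·A] · [s³·A/(kg·m²)]
Adding exponents of each base unit: kg: -1, m: -2, s: 4, A: 2
SI base units of capacitance: s⁴·A²/(kg·m²)

Answer: s⁴·A²/(kg·m²)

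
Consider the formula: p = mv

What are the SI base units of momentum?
Units of each symbol in p = mv:
  m (mass): kg
  v (velocity): m/s

Multiplying the contributions: [kg] · [m/s]
Adding exponents of each base unit: kg: 1, m: 1, s: -1
SI base units of momentum: kg·m/s

Answer: kg·m/s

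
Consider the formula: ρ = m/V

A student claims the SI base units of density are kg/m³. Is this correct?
Units of each symbol in ρ = m/V:
  m (mass): kg
  V (volume): m³  → in the denominator, contributes 1/m³

Multiplying the contributions: [kg] · [1/m³]
Adding exponents of each base unit: kg: 1, m: -3
SI base units of density: kg/m³

The claimed units kg/m³ match the derived units, so the claim is correct.

Answer: Yes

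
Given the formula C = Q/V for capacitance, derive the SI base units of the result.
Units of each symbol in C = Q/V:
  Q (charge, in coulombs): s·A
  V (voltage, in volts): kg·m²/(s³·A)  → in the denominator, contributes s³·A/(kg·m²)

Multiplying the contributions: [s·A] · [s³·A/(kg·m²)]
Adding exponents of each base unit: kg: -1, m: -2, s: 4, A: 2
SI base units of capacitance: s⁴·A²/(kg·m²)

Answer: s⁴·A²/(kg·m²)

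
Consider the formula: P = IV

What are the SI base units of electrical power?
Units of each symbol in P = IV:
  I (current): A
  V (voltage, in volts): kg·m²/(s³·A)

Multiplying the contributions: [A] · [kg·m²/(s³·A)]
Adding exponents of each base unit: kg: 1, m: 2, s: -3
SI base units of electrical power: kg·m²/s³

Answer: kg·m²/s³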